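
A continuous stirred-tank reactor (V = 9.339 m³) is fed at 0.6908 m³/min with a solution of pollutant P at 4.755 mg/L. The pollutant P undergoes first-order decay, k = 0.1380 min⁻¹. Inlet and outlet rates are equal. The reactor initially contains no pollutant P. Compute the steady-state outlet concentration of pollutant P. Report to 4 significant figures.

1.659 mg/L

Accumulation = in − out − consumed: V dC/dt = Q C_in − Q C − k V C.
Steady state (dC/dt = 0): C_ss = Q C_in/(Q + kV) = C_in/(1 + kV/Q).
C_ss = 0.6908·4.755/(0.6908 + 0.1380·9.339) = 3.28475/1.97958 = 1.65932 mg/L.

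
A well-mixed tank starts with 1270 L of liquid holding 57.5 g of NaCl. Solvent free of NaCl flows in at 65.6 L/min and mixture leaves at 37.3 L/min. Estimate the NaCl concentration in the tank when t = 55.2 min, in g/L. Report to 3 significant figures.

0.00705 g/L

Total volume: dV/dt = Q_in − Q_out = 28.300 L/min, so V(t) = 1270 + 28.300 t and V(55.2) = 2832.2 L.
Solute balance: dm/dt = 0 − Q_out C = −Q_out m/V(t).
Separate: dm/m = −Q_out dt/V(t) ⇒ ln(m/m₀) = −(Q_out/(Q_in−Q_out)) ln(V/V₀).
m = m₀ (V₀/V)^(Q_out/(Q_in−Q_out)) = 57.5 × (1270/2832.2)^(1.3180) = 19.979 g.
C = m/V = 19.979/2832.2 = 0.0070545 g/L.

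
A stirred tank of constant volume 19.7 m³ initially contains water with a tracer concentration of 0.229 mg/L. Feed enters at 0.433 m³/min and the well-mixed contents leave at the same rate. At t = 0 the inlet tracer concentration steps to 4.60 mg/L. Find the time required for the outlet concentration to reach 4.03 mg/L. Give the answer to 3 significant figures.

92.7 min

Mass balance on the solute (V constant): V dC/dt = Q(C_in − C), so τ = V/Q = 45.497 min.
C(t) = C_in + (C₀ − C_in) e^(−t/τ). Set C = 4.03 and solve for t:
e^(−t/τ) = (C − C_in)/(C₀ − C_in) = (4.03 − 4.60)/(0.229 − 4.60) = 0.13040
t = −τ ln(…) = 45.497 × 2.0371 = 92.681 min.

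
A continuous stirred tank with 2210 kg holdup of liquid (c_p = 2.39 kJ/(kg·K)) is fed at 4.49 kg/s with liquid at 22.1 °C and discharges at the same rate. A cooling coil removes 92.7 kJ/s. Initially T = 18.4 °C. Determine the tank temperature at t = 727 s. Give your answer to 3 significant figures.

14.6 °C

M c_p dT/dt = ṁ c_p (T_in − T) − Q̇.
τ = M/ṁ = 492.20 s; T_ss = T_in − Q̇/(ṁ c_p) = 22.1 − 92.7/(4.49·2.39) = 13.462 °C.
This is linear first-order; T(t) = T_ss + (T₀ − T_ss) e^(−t/τ).
T(727) = 13.462 + (4.9384)·e^(−727/492.20) = 13.462 + (4.9384)·0.22832 = 14.589 °C.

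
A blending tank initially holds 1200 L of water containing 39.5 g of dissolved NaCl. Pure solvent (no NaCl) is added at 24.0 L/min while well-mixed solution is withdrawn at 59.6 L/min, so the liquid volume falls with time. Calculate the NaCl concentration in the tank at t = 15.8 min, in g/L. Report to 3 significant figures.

0.0215 g/L

Let m(t) be the amount of NaCl. Volume: V(t) = V₀ + (Q_in − Q_out) t = 1200 − 35.600 t; V(15.8) = 637.52 L.
No NaCl enters, so dm/dt = −Q_out · (m/V).
Separate: dm/m = −Q_out dt/V(t) ⇒ ln(m/m₀) = −(Q_out/(Q_in−Q_out)) ln(V/V₀).
m = m₀ (V₀/V)^(Q_out/(Q_in−Q_out)) = 39.5 × (1200/637.52)^(-1.6742) = 13.700 g.
C = m/V = 13.700/637.52 = 0.021490 g/L.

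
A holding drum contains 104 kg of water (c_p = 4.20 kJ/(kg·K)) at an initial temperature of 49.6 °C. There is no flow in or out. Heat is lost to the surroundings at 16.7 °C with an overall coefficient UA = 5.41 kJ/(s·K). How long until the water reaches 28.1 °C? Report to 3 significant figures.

85.6 s

First-law balance (no shaft work): M c_p dT/dt = −UA(T − T_amb).
τ = M c_p/UA = 80.739 s; T_ss = T_amb = 16.700 °C.
T(t) = T_ss + (T₀ − T_ss)e^(−t/τ); set T = 28.1:
t = −τ ln[(T − T_ss)/(T₀ − T_ss)] = −80.739 · ln(0.34650) = 85.572 s.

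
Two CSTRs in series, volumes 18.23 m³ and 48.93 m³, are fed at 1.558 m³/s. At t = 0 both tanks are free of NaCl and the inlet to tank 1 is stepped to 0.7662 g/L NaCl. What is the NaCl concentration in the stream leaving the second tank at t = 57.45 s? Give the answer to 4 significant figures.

0.5735 g/L

Each tank obeys Vᵢ dCᵢ/dt = Q(Cᵢ₋₁ − Cᵢ), so τᵢ = Vᵢ/Q.
τ₁ = 18.23/1.558 = 11.7009 s; τ₂ = 48.93/1.558 = 31.4056 s.
Solving the cascade with C₁(0)=C₂(0)=0 gives C₂(t) = C_in[1 − (τ₁ e^(−t/τ₁) − τ₂ e^(−t/τ₂))/(τ₁ − τ₂)].
At t = 57.45: e^(−t/τ₁) = 0.00737338, e^(−t/τ₂) = 0.160528.
C₂ = 0.7662·[1 − (11.7009·0.00737338 − 31.4056·0.160528)/(-19.7047)] = 0.7662·0.748528 = 0.573522 g/L.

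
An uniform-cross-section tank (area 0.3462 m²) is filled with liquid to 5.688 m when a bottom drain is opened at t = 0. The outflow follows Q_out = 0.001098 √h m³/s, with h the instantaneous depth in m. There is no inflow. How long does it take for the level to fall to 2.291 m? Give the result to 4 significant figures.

A dh/dt = −Q_out = −0.001098 √h.
This is separable: 2 d(√h)/dt = −0.001098/A, so √h = √h₀ − (0.001098/(2A)) t.
t = 2A(√h₀ − √h)/0.001098 = 2·0.3462·(√5.688 − √2.291)/0.001098
  = 0.692400 × (2.38495 − 1.51360) / 0.001098 = 549.473 s.

549.5 s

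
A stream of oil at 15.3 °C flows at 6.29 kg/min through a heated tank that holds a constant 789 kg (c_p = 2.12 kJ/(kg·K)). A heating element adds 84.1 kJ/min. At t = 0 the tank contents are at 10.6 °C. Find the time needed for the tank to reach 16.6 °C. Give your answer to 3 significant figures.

98.8 min

First-law balance (no shaft work): M c_p dT/dt = ṁ c_p (T_in − T) + 84.1.
τ = M/ṁ = 125.44 min; T_ss = T_in + Q̇/(ṁ c_p) = 21.607 °C.
T(t) = T_ss + (T₀ − T_ss) e^(−t/τ). Set T = 16.6:
e^(−t/τ) = (16.6 − 21.607)/(10.6 − 21.607) = 0.45488
t = −125.44 · ln(0.45488) = 98.809 min.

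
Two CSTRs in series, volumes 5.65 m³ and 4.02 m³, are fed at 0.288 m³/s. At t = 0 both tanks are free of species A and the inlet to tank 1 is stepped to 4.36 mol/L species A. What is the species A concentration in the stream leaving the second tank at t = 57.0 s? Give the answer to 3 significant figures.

Time constants: τᵢ = Vᵢ/Q for each well-mixed tank.
τ₁ = 5.65/0.288 = 19.618 s; τ₂ = 4.02/0.288 = 13.958 s.
Tank 1: C₁ = C_in(1 − e^(−t/τ₁)). Tank 2 (τ₁ ≠ τ₂): C₂ = C_in[1 − (τ₁ e^(−t/τ₁) − τ₂ e^(−t/τ₂))/(τ₁ − τ₂)].
At t = 57.0: e^(−t/τ₁) = 0.054722, e^(−t/τ₂) = 0.016847.
C₂ = 4.36·[1 − (19.618·0.054722 − 13.958·0.016847)/(5.6597)] = 4.36·0.85187 = 3.7141 mol/L.

3.71 mol/L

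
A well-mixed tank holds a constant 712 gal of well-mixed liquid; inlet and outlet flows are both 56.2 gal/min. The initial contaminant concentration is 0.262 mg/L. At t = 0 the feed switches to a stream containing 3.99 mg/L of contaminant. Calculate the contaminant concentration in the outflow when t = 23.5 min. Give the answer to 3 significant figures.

3.41 mg/L

Mass balance on the solute (V constant): V dC/dt = Q(C_in − C).
Time constant τ = V/Q = 712/56.2 = 12.669 min.
Integrating: C(t) = C_in + (C₀ − C_in) e^(−t/τ).
C(23.5) = 3.99 + (0.262 − 3.99)·e^(−23.5/12.669) = 3.99 + (-3.7280)·0.15647 = 3.4067 mg/L.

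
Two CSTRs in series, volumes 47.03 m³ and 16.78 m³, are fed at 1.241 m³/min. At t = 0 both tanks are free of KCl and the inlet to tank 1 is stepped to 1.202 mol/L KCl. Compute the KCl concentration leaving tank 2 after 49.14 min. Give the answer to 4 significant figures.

0.7086 mol/L

Time constants: τᵢ = Vᵢ/Q for each well-mixed tank.
τ₁ = 47.03/1.241 = 37.8969 min; τ₂ = 16.78/1.241 = 13.5214 min.
Solving the cascade with C₁(0)=C₂(0)=0 gives C₂(t) = C_in[1 − (τ₁ e^(−t/τ₁) − τ₂ e^(−t/τ₂))/(τ₁ − τ₂)].
At t = 49.14: e^(−t/τ₁) = 0.273439, e^(−t/τ₂) = 0.0264037.
C₂ = 1.202·[1 − (37.8969·0.273439 − 13.5214·0.0264037)/(24.3755)] = 1.202·0.589528 = 0.708613 mol/L.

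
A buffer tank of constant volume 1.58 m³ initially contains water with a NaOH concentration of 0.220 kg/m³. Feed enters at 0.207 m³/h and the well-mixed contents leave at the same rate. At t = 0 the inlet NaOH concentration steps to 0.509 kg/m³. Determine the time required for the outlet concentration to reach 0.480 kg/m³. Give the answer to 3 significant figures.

17.5 h

Unsteady species balance (constant V, well mixed): V dC/dt = Q(C_in − C), so τ = V/Q = 7.6329 h.
C(t) = C_in + (C₀ − C_in) e^(−t/τ). Set C = 0.480 and solve for t:
e^(−t/τ) = (C − C_in)/(C₀ − C_in) = (0.480 − 0.509)/(0.220 − 0.509) = 0.10035
t = −τ ln(…) = 7.6329 × 2.2991 = 17.549 h.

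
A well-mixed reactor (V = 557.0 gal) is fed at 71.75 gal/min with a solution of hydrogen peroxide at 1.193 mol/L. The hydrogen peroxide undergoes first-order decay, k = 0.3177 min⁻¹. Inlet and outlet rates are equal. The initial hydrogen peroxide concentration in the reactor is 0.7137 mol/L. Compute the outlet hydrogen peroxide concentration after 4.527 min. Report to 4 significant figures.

Accumulation = in − out − consumed: V dC/dt = Q C_in − Q C − k V C.
This is linear with rate a = Q/V + k = 0.446515 min⁻¹.
C_ss = Q C_in/(Q + kV) = 0.344168 mol/L; C(t) = C_ss + (C₀ − C_ss) e^(−a t).
C(4.527) = 0.344168 + (0.369532)·e^(−0.446515·4.527) = 0.344168 + (0.369532)·0.132473 = 0.393122 mol/L.

0.3931 mol/L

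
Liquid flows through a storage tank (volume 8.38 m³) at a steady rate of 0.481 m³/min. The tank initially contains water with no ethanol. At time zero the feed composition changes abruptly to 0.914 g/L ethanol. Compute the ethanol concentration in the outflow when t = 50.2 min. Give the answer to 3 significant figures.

0.863 g/L

Accumulation = in − out for the solute gives V dC/dt = Q(C_in − C).
Time constant τ = V/Q = 8.38/0.481 = 17.422 min.
C approaches C_in exponentially: C(t) = C_in + (C₀ − C_in) e^(−t/τ).
C(50.2) = 0.914 + (0 − 0.914)·e^(−50.2/17.422) = 0.914 + (-0.91400)·0.056056 = 0.86277 g/L.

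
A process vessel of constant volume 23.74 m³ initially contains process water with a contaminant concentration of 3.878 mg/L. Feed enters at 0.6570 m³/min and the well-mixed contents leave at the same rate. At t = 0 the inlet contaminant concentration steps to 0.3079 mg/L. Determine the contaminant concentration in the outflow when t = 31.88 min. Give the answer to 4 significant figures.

1.785 mg/L

Transient balance on the dissolved component: V dC/dt = Q(C_in − C).
Time constant τ = V/Q = 23.74/0.6570 = 36.1339 min.
Integrating: C(t) = C_in + (C₀ − C_in) e^(−t/τ).
C(31.88) = 0.3079 + (3.878 − 0.3079)·e^(−31.88/36.1339) = 0.3079 + (3.57010)·0.413841 = 1.78535 mg/L.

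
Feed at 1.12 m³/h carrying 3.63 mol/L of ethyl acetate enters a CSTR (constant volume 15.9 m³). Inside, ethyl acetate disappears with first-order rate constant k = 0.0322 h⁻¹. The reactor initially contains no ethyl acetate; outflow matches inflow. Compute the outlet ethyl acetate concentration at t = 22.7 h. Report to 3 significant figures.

2.25 mol/L

Accumulation = in − out − consumed: V dC/dt = Q C_in − Q C − k V C.
dC/dt = (Q/V) C_in − (Q/V + k) C; effective rate a = Q/V + k = 0.070440 + 0.0322 = 0.10264 h⁻¹.
C_ss = Q C_in/(Q + kV) = 2.4912 mol/L; C(t) = C_ss + (C₀ − C_ss) e^(−a t).
C(22.7) = 2.4912 + (-2.4912)·e^(−0.10264·22.7) = 2.4912 + (-2.4912)·0.097302 = 2.2488 mol/L.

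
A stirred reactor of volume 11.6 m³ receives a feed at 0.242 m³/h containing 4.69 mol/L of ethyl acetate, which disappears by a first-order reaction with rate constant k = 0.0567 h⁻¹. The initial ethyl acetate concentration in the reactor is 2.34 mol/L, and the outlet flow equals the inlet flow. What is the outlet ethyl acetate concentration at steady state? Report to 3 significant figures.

1.26 mol/L

Accumulation = in − out − consumed: V dC/dt = Q C_in − Q C − k V C.
Steady state (dC/dt = 0): C_ss = Q C_in/(Q + kV) = C_in/(1 + kV/Q).
C_ss = 0.242·4.69/(0.242 + 0.0567·11.6) = 1.1350/0.89972 = 1.2615 mol/L.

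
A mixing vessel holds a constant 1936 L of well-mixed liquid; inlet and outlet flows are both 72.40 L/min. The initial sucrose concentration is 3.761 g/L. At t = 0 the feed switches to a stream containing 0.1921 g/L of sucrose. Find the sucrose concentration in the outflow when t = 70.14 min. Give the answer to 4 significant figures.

0.4511 g/L

Unsteady species balance (constant V, well mixed): V dC/dt = Q(C_in − C).
Time constant τ = V/Q = 1936/72.40 = 26.7403 min.
Integrating: C(t) = C_in + (C₀ − C_in) e^(−t/τ).
C(70.14) = 0.1921 + (3.761 − 0.1921)·e^(−70.14/26.7403) = 0.1921 + (3.56890)·0.0725845 = 0.451147 g/L.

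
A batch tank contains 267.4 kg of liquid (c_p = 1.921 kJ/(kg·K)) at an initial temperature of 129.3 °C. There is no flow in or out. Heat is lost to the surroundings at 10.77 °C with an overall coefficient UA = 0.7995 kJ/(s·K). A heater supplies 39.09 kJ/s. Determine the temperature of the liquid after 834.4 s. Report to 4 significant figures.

78.67 °C

M c_p dT/dt = −UA(T − T_amb) + Q̇.
dT/dt = (T_ss − T)/τ with T_ss = T_amb + Q̇/UA = 10.77 + 39.09/0.7995 = 59.6631 °C, τ = M c_p/UA = 267.4·1.921/0.7995 = 642.496 s.
Solution: T(t) = T_ss + (T₀ − T_ss) e^(−t/τ).
T(834.4) = 59.6631 + (69.6369)·0.272890 = 78.6663 °C.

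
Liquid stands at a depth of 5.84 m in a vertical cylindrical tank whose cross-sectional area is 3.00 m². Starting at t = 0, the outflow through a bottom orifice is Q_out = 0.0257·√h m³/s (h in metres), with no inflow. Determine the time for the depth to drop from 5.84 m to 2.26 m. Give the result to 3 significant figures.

Unsteady balance on liquid volume: A dh/dt = −0.0257 √h.
Separate and integrate: 2(√h − √h₀) = −(0.0257/A) t.
t = 2A(√h₀ − √h)/0.0257 = 2·3.00·(√5.84 − √2.26)/0.0257
  = 6.0000 × (2.4166 − 1.5033) / 0.0257 = 213.22 s.

213 s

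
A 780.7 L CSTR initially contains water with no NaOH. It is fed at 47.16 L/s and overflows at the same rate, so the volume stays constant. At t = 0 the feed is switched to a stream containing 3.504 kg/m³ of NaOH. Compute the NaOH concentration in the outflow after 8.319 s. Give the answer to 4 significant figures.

1.384 kg/m³

Unsteady species balance (constant V, well mixed): V dC/dt = Q(C_in − C).
So dC/dt = (C_in − C)/τ with τ = V/Q = 780.7/47.16 = 16.5543 s.
C approaches C_in exponentially: C(t) = C_in + (C₀ − C_in) e^(−t/τ).
C(8.319) = 3.504 + (0 − 3.504)·e^(−8.319/16.5543) = 3.504 + (-3.50400)·0.604999 = 1.38408 kg/m³.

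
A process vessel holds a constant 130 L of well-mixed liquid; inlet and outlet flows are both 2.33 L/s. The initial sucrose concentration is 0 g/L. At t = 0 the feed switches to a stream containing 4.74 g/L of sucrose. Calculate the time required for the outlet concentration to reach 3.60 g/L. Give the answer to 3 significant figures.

79.5 s

Species balance: V dC/dt = Q(C_in − C) ⇒ τ = V/Q = 55.794 s.
C(t) = C_in + (C₀ − C_in) e^(−t/τ). Set C = 3.60 and solve for t:
e^(−t/τ) = (C − C_in)/(C₀ − C_in) = (3.60 − 4.74)/(0 − 4.74) = 0.24051
t = −τ ln(…) = 55.794 × 1.4250 = 79.507 s.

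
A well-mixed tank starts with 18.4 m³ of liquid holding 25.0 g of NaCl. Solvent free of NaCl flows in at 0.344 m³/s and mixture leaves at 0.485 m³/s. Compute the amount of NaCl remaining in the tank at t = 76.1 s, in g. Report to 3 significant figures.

Let m(t) be the amount of NaCl. Volume: V(t) = V₀ + (Q_in − Q_out) t = 18.4 − 0.14100 t; V(76.1) = 7.6699 m³.
Solute balance: dm/dt = 0 − Q_out C = −Q_out m/V(t).
dm/m = −Q_out dt/(V₀ − 0.14100 t); integrating gives ln(m/m₀) = −(Q_out/(Q_in−Q_out)) ln(V/V₀).
m = m₀ (V₀/V)^(Q_out/(Q_in−Q_out)) = 25.0 × (18.4/7.6699)^(-3.4397) = 1.2324 g.

1.23 g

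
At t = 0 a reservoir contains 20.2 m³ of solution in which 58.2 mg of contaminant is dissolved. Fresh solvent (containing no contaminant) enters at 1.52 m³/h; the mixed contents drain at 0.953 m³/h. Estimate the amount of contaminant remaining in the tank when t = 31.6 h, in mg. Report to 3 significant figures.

Let m(t) be the amount of contaminant. Volume: V(t) = V₀ + (Q_in − Q_out) t = 20.2 + 0.56700 t; V(31.6) = 38.117 m³.
No contaminant enters, so dm/dt = −Q_out · (m/V).
Separate: dm/m = −Q_out dt/V(t) ⇒ ln(m/m₀) = −(Q_out/(Q_in−Q_out)) ln(V/V₀).
m = m₀ (V₀/V)^(Q_out/(Q_in−Q_out)) = 58.2 × (20.2/38.117)^(1.6808) = 20.018 mg.

20.0 mg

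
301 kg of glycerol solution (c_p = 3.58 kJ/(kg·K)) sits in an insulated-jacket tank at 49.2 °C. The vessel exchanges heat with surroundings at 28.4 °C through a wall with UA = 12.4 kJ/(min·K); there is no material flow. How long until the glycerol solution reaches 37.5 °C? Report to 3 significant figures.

Lumped-capacitance energy balance: M c_p dT/dt = UA(T_amb − T).
τ = M c_p/UA = 86.902 min; T_ss = T_amb = 28.400 °C.
T(t) = T_ss + (T₀ − T_ss)e^(−t/τ); set T = 37.5:
t = −τ ln[(T − T_ss)/(T₀ − T_ss)] = −86.902 · ln(0.43750) = 71.840 min.

71.8 min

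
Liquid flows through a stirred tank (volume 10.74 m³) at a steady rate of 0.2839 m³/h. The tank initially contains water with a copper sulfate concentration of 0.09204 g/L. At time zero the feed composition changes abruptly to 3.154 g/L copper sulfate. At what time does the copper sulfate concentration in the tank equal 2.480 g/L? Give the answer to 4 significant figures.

Species balance on the tank: V dC/dt = Q(C_in − C), so τ = V/Q = 37.8302 h.
C(t) = C_in + (C₀ − C_in) e^(−t/τ). Set C = 2.480 and solve for t:
e^(−t/τ) = (C − C_in)/(C₀ − C_in) = (2.480 − 3.154)/(0.09204 − 3.154) = 0.220120
t = −τ ln(…) = 37.8302 × 1.51358 = 57.2591 h.

57.26 h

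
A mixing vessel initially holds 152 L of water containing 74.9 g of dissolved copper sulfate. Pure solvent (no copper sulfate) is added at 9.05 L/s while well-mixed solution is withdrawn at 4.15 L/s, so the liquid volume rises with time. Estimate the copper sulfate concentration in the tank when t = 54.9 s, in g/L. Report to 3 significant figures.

Let m(t) be the amount of copper sulfate. Volume: V(t) = V₀ + (Q_in − Q_out) t = 152 + 4.9000 t; V(54.9) = 421.01 L.
No copper sulfate enters, so dm/dt = −Q_out · (m/V).
dm/m = −Q_out dt/(V₀ + 4.9000 t); integrating gives ln(m/m₀) = −(Q_out/(Q_in−Q_out)) ln(V/V₀).
m = m₀ (V₀/V)^(Q_out/(Q_in−Q_out)) = 74.9 × (152/421.01)^(0.84694) = 31.605 g.
C = m/V = 31.605/421.01 = 0.075069 g/L.

0.0751 g/L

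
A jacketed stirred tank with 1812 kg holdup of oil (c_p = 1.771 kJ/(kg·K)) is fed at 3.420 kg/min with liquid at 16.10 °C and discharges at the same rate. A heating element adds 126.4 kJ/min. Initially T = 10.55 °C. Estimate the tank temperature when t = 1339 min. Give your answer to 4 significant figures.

M c_p dT/dt = ṁ c_p (T_in − T) + Q̇.
Rearrange: dT/dt = (T_ss − T)/τ with τ = M/ṁ = 529.825 min and T_ss = T_in + Q̇/(ṁ c_p) = 36.9690 °C.
Solution: T(t) = T_ss + (T₀ − T_ss) e^(−t/τ).
T(1339) = 36.9690 + (-26.4190)·e^(−1339/529.825) = 36.9690 + (-26.4190)·0.0798783 = 34.8587 °C.

34.86 °C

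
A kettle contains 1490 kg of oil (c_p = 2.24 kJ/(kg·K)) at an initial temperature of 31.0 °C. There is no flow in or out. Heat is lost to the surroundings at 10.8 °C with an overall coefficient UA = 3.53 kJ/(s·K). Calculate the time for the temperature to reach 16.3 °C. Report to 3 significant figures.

Lumped-capacitance energy balance: M c_p dT/dt = UA(T_amb − T).
τ = M c_p/UA = 945.50 s; T_ss = T_amb = 10.800 °C.
T(t) = T_ss + (T₀ − T_ss)e^(−t/τ); set T = 16.3:
t = −τ ln[(T − T_ss)/(T₀ − T_ss)] = −945.50 · ln(0.27228) = 1230.0 s.

1230 s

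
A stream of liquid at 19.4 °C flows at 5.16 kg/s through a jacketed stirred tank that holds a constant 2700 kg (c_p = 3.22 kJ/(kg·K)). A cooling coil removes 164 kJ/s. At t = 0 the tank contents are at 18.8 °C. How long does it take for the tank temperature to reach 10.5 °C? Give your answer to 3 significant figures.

Energy balance: M c_p dT/dt = ṁ c_p (T_in − T) − 164.
τ = M/ṁ = 523.26 s; T_ss = T_in − Q̇/(ṁ c_p) = 9.5295 °C.
T(t) = T_ss + (T₀ − T_ss) e^(−t/τ). Set T = 10.5:
e^(−t/τ) = (10.5 − 9.5295)/(18.8 − 9.5295) = 0.10468
t = −523.26 · ln(0.10468) = 1180.9 s.

1180 s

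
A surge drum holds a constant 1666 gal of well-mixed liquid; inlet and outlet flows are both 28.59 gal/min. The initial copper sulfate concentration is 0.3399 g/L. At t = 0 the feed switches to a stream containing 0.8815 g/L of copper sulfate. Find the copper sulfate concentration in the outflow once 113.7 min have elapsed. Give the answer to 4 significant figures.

Unsteady species balance (constant V, well mixed): V dC/dt = Q(C_in − C).
Time constant τ = V/Q = 1666/28.59 = 58.2721 min.
C approaches C_in exponentially: C(t) = C_in + (C₀ − C_in) e^(−t/τ).
C(113.7) = 0.8815 + (0.3399 − 0.8815)·e^(−113.7/58.2721) = 0.8815 + (-0.541600)·0.142105 = 0.804536 g/L.

0.8045 g/L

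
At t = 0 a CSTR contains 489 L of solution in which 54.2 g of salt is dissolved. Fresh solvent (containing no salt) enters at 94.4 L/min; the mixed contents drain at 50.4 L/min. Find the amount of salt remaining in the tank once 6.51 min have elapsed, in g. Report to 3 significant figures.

Total volume: dV/dt = Q_in − Q_out = 44.000 L/min, so V(t) = 489 + 44.000 t and V(6.51) = 775.44 L.
Species balance (pure solvent in): dm/dt = −Q_out · m/V(t).
Separate: dm/m = −Q_out dt/V(t) ⇒ ln(m/m₀) = −(Q_out/(Q_in−Q_out)) ln(V/V₀).
m = m₀ (V₀/V)^(Q_out/(Q_in−Q_out)) = 54.2 × (489/775.44)^(1.1455) = 31.962 g.

32.0 g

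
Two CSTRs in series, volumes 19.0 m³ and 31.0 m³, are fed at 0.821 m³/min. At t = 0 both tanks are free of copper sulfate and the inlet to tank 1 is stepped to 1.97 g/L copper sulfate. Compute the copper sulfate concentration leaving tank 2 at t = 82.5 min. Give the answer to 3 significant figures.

Time constants: τᵢ = Vᵢ/Q for each well-mixed tank.
τ₁ = 19.0/0.821 = 23.143 min; τ₂ = 31.0/0.821 = 37.759 min.
Solving the cascade with C₁(0)=C₂(0)=0 gives C₂(t) = C_in[1 − (τ₁ e^(−t/τ₁) − τ₂ e^(−t/τ₂))/(τ₁ − τ₂)].
At t = 82.5: e^(−t/τ₁) = 0.028301, e^(−t/τ₂) = 0.11249.
C₂ = 1.97·[1 − (23.143·0.028301 − 37.759·0.11249)/(-14.616)] = 1.97·0.75422 = 1.4858 g/L.

1.49 g/L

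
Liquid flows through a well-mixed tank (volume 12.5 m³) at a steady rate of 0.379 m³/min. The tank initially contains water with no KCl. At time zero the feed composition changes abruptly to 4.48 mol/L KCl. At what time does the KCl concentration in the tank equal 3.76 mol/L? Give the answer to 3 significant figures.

Species balance: V dC/dt = Q(C_in − C) ⇒ τ = V/Q = 32.982 min.
C(t) = C_in + (C₀ − C_in) e^(−t/τ). Set C = 3.76 and solve for t:
e^(−t/τ) = (C − C_in)/(C₀ − C_in) = (3.76 − 4.48)/(0 − 4.48) = 0.16071
t = −τ ln(…) = 32.982 × 1.8281 = 60.294 min.

60.3 min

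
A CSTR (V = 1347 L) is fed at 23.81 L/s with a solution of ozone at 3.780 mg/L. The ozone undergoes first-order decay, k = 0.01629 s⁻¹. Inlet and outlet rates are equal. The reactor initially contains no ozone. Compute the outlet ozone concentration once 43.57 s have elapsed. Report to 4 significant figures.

1.519 mg/L

Accumulation = in − out − consumed: V dC/dt = Q C_in − Q C − k V C.
This is linear with rate a = Q/V + k = 0.0339663 s⁻¹.
C_ss = Q C_in/(Q + kV) = 1.96714 mg/L; C(t) = C_ss + (C₀ − C_ss) e^(−a t).
C(43.57) = 1.96714 + (-1.96714)·e^(−0.0339663·43.57) = 1.96714 + (-1.96714)·0.227658 = 1.51931 mg/L.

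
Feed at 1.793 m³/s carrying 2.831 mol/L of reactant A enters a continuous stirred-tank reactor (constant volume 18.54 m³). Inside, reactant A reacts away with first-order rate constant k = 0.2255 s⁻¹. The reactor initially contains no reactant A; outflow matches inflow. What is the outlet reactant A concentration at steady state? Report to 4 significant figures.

0.8497 mol/L

V dC/dt = Q(C_in − C) − k V C.
Steady state (dC/dt = 0): C_ss = Q C_in/(Q + kV) = C_in/(1 + kV/Q).
C_ss = 1.793·2.831/(1.793 + 0.2255·18.54) = 5.07598/5.97377 = 0.849712 mol/L.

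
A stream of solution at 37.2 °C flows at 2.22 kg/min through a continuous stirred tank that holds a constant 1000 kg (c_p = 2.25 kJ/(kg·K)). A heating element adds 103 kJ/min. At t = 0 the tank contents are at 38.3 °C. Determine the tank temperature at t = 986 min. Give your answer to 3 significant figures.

55.6 °C

Unsteady energy balance on the tank contents: M c_p dT/dt = ṁ c_p (T_in − T) + 103.
Rearrange: dT/dt = (T_ss − T)/τ with τ = M/ṁ = 450.45 min and T_ss = T_in + Q̇/(ṁ c_p) = 57.821 °C.
Solution: T(t) = T_ss + (T₀ − T_ss) e^(−t/τ).
T(986) = 57.821 + (-19.521)·e^(−986/450.45) = 57.821 + (-19.521)·0.11204 = 55.634 °C.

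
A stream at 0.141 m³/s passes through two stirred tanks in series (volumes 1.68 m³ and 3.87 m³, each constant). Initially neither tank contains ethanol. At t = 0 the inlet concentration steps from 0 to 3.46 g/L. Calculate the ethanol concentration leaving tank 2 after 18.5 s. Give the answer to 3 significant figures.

Species balance on tank i: dCᵢ/dt = (Cᵢ₋₁ − Cᵢ)/τᵢ with τᵢ = Vᵢ/Q.
τ₁ = 1.68/0.141 = 11.915 s; τ₂ = 3.87/0.141 = 27.447 s.
Tank 1: C₁ = C_in(1 − e^(−t/τ₁)). Tank 2 (τ₁ ≠ τ₂): C₂ = C_in[1 − (τ₁ e^(−t/τ₁) − τ₂ e^(−t/τ₂))/(τ₁ − τ₂)].
At t = 18.5: e^(−t/τ₁) = 0.21168, e^(−t/τ₂) = 0.50965.
C₂ = 3.46·[1 − (11.915·0.21168 − 27.447·0.50965)/(-15.532)] = 3.46·0.26177 = 0.90573 g/L.

0.906 g/L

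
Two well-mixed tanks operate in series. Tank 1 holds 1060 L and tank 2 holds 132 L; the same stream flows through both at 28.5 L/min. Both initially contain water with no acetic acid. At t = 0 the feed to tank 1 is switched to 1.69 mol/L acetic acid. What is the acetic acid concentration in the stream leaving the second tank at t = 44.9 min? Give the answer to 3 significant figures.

1.11 mol/L

Species balance on tank i: dCᵢ/dt = (Cᵢ₋₁ − Cᵢ)/τᵢ with τᵢ = Vᵢ/Q.
τ₁ = 1060/28.5 = 37.193 min; τ₂ = 132/28.5 = 4.6316 min.
Tank 1: C₁ = C_in(1 − e^(−t/τ₁)). Tank 2 (τ₁ ≠ τ₂): C₂ = C_in[1 − (τ₁ e^(−t/τ₁) − τ₂ e^(−t/τ₂))/(τ₁ − τ₂)].
At t = 44.9: e^(−t/τ₁) = 0.29903, e^(−t/τ₂) = 6.1633e-05.
C₂ = 1.69·[1 − (37.193·0.29903 − 4.6316·6.1633e-05)/(32.561)] = 1.69·0.65845 = 1.1128 mol/L.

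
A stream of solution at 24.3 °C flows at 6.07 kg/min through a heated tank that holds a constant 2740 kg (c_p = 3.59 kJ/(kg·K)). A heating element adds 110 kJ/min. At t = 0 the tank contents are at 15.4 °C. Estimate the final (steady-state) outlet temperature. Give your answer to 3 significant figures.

29.3 °C

Heat balance on the well-mixed liquid: M c_p dT/dt = ṁ c_p (T_in − T) + 110.
At steady state dT/dt = 0 ⇒ T_ss = T_in + Q̇/(ṁ c_p) = 24.3 + 110/(6.07·3.59) = 29.348 °C.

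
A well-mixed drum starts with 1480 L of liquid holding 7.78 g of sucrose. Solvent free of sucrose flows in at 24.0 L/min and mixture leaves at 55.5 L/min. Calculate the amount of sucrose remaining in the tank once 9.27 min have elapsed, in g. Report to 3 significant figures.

5.28 g

Total volume: dV/dt = Q_in − Q_out = -31.500 L/min, so V(t) = 1480 − 31.500 t and V(9.27) = 1188.0 L.
No sucrose enters, so dm/dt = −Q_out · (m/V).
dm/m = −Q_out dt/(V₀ − 31.500 t); integrating gives ln(m/m₀) = −(Q_out/(Q_in−Q_out)) ln(V/V₀).
m = m₀ (V₀/V)^(Q_out/(Q_in−Q_out)) = 7.78 × (1480/1188.0)^(-1.7619) = 5.2822 g.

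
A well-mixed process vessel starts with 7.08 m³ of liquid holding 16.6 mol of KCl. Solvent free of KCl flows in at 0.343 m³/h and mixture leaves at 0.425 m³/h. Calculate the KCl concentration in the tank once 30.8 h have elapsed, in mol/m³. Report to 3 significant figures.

Let m(t) be the amount of KCl. Volume: V(t) = V₀ + (Q_in − Q_out) t = 7.08 − 0.082000 t; V(30.8) = 4.5544 m³.
Species balance (pure solvent in): dm/dt = −Q_out · m/V(t).
Separate: dm/m = −Q_out dt/V(t) ⇒ ln(m/m₀) = −(Q_out/(Q_in−Q_out)) ln(V/V₀).
m = m₀ (V₀/V)^(Q_out/(Q_in−Q_out)) = 16.6 × (7.08/4.5544)^(-5.1829) = 1.6867 mol.
C = m/V = 1.6867/4.5544 = 0.37035 mol/m³.

0.370 mol/m³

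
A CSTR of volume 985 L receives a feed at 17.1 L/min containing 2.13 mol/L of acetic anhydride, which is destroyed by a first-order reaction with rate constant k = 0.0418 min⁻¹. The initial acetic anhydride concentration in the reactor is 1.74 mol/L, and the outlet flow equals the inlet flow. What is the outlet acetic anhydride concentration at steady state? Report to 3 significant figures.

Species balance: V dC/dt = Q C_in − Q C − k V C.
At steady state: 0 = Q C_in − (Q + kV) C_ss, so C_ss = Q C_in/(Q + kV).
C_ss = 17.1·2.13/(17.1 + 0.0418·985) = 36.423/58.273 = 0.62504 mol/L.

0.625 mol/L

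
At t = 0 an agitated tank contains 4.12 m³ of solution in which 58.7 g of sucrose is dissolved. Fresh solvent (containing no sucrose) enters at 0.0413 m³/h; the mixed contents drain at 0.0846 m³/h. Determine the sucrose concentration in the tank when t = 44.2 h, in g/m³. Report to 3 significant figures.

7.85 g/m³

Total volume: dV/dt = Q_in − Q_out = -0.043300 m³/h, so V(t) = 4.12 − 0.043300 t and V(44.2) = 2.2061 m³.
Species balance (pure solvent in): dm/dt = −Q_out · m/V(t).
Separate: dm/m = −Q_out dt/V(t) ⇒ ln(m/m₀) = −(Q_out/(Q_in−Q_out)) ln(V/V₀).
m = m₀ (V₀/V)^(Q_out/(Q_in−Q_out)) = 58.7 × (4.12/2.2061)^(-1.9538) = 17.324 g.
C = m/V = 17.324/2.2061 = 7.8525 g/m³.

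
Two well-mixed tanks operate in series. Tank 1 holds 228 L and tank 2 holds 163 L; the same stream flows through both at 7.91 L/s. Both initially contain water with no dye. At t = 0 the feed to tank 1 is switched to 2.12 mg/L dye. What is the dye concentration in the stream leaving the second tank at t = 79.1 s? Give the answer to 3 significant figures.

Species balance on tank i: dCᵢ/dt = (Cᵢ₋₁ − Cᵢ)/τᵢ with τᵢ = Vᵢ/Q.
τ₁ = 228/7.91 = 28.824 s; τ₂ = 163/7.91 = 20.607 s.
Tank 1: C₁ = C_in(1 − e^(−t/τ₁)). Tank 2 (τ₁ ≠ τ₂): C₂ = C_in[1 − (τ₁ e^(−t/τ₁) − τ₂ e^(−t/τ₂))/(τ₁ − τ₂)].
At t = 79.1: e^(−t/τ₁) = 0.064299, e^(−t/τ₂) = 0.021525.
C₂ = 2.12·[1 − (28.824·0.064299 − 20.607·0.021525)/(8.2174)] = 2.12·0.82844 = 1.7563 mg/L.

1.76 mg/L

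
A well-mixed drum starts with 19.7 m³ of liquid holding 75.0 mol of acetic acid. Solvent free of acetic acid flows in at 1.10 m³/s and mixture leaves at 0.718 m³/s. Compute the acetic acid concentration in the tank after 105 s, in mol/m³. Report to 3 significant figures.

0.156 mol/m³

Total volume: dV/dt = Q_in − Q_out = 0.38200 m³/s, so V(t) = 19.7 + 0.38200 t and V(105) = 59.810 m³.
Species balance (pure solvent in): dm/dt = −Q_out · m/V(t).
dm/m = −Q_out dt/(V₀ + 0.38200 t); integrating gives ln(m/m₀) = −(Q_out/(Q_in−Q_out)) ln(V/V₀).
m = m₀ (V₀/V)^(Q_out/(Q_in−Q_out)) = 75.0 × (19.7/59.810)^(1.8796) = 9.3009 mol.
C = m/V = 9.3009/59.810 = 0.15551 mol/m³.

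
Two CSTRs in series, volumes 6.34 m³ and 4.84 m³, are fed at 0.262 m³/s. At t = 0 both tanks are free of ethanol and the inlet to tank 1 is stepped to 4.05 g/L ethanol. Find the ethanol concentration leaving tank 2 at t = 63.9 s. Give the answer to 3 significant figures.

3.24 g/L

Each tank obeys Vᵢ dCᵢ/dt = Q(Cᵢ₋₁ − Cᵢ), so τᵢ = Vᵢ/Q.
τ₁ = 6.34/0.262 = 24.198 s; τ₂ = 4.84/0.262 = 18.473 s.
Solving the cascade with C₁(0)=C₂(0)=0 gives C₂(t) = C_in[1 − (τ₁ e^(−t/τ₁) − τ₂ e^(−t/τ₂))/(τ₁ − τ₂)].
At t = 63.9: e^(−t/τ₁) = 0.071314, e^(−t/τ₂) = 0.031460.
C₂ = 4.05·[1 − (24.198·0.071314 − 18.473·0.031460)/(5.7252)] = 4.05·0.80009 = 3.2404 g/L.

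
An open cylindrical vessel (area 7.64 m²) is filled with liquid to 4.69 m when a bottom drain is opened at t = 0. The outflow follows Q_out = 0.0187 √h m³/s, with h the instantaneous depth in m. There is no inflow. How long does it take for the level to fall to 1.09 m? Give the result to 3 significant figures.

916 s

Accumulation of liquid (constant cross-section A): A dh/dt = −0.0187 √h.
This is separable: 2 d(√h)/dt = −0.0187/A, so √h = √h₀ − (0.0187/(2A)) t.
t = 2A(√h₀ − √h)/0.0187 = 2·7.64·(√4.69 − √1.09)/0.0187
  = 15.280 × (2.1656 − 1.0440) / 0.0187 = 916.48 s.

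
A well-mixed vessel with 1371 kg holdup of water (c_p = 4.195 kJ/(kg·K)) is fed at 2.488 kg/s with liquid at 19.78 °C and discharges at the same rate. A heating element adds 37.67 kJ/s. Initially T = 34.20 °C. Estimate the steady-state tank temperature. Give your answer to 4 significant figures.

23.39 °C

First-law balance (no shaft work): M c_p dT/dt = ṁ c_p (T_in − T) + 37.67.
At steady state dT/dt = 0 ⇒ T_ss = T_in + Q̇/(ṁ c_p) = 19.78 + 37.67/(2.488·4.195) = 23.3892 °C.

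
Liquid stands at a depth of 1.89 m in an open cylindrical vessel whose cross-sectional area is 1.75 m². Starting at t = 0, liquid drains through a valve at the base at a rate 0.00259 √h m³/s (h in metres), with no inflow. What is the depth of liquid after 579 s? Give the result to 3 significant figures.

Unsteady balance on liquid volume: A dh/dt = −0.00259 √h.
Separate and integrate: 2(√h − √h₀) = −(0.00259/A) t.
√h = √1.89 − 0.00259·579/(2·1.75) = 1.3748 − 0.42846 = 0.94631.
h = 0.94631² = 0.89551 m.

0.896 m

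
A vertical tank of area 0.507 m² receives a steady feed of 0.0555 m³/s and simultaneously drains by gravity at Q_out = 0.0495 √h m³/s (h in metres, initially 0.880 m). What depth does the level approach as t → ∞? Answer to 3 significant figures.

Level balance: A dh/dt = 0.0555 − 0.0495 √h. Setting dh/dt = 0:
Q_in = 0.0495 √h_ss ⇒ √h_ss = 0.0555/0.0495 = 1.1212.
h_ss = 1.1212² = 1.2571 m. (Since h₀ = 0.880 m < h_ss, the level will rise toward this value.)

1.26 m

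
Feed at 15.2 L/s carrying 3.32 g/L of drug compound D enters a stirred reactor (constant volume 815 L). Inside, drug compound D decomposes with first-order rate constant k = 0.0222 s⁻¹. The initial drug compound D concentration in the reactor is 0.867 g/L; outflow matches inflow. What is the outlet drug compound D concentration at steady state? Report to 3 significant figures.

Species balance: V dC/dt = Q C_in − Q C − k V C.
Steady state (dC/dt = 0): C_ss = Q C_in/(Q + kV) = C_in/(1 + kV/Q).
C_ss = 15.2·3.32/(15.2 + 0.0222·815) = 50.464/33.293 = 1.5158 g/L.

1.52 g/L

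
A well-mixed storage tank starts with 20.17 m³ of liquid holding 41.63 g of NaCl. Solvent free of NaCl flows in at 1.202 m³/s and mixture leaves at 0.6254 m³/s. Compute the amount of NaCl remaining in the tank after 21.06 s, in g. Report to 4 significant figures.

Let m(t) be the amount of NaCl. Volume: V(t) = V₀ + (Q_in − Q_out) t = 20.17 + 0.576600 t; V(21.06) = 32.3132 m³.
No NaCl enters, so dm/dt = −Q_out · (m/V).
dm/m = −Q_out dt/(V₀ + 0.576600 t); integrating gives ln(m/m₀) = −(Q_out/(Q_in−Q_out)) ln(V/V₀).
m = m₀ (V₀/V)^(Q_out/(Q_in−Q_out)) = 41.63 × (20.17/32.3132)^(1.08463) = 24.9695 g.

24.97 g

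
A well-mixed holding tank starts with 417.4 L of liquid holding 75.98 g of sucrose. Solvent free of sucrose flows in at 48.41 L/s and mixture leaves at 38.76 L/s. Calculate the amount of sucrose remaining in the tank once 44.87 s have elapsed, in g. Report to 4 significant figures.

4.358 g

Let m(t) be the amount of sucrose. Volume: V(t) = V₀ + (Q_in − Q_out) t = 417.4 + 9.65000 t; V(44.87) = 850.395 L.
No sucrose enters, so dm/dt = −Q_out · (m/V).
dm/m = −Q_out dt/(V₀ + 9.65000 t); integrating gives ln(m/m₀) = −(Q_out/(Q_in−Q_out)) ln(V/V₀).
m = m₀ (V₀/V)^(Q_out/(Q_in−Q_out)) = 75.98 × (417.4/850.395)^(4.01658) = 4.35814 g.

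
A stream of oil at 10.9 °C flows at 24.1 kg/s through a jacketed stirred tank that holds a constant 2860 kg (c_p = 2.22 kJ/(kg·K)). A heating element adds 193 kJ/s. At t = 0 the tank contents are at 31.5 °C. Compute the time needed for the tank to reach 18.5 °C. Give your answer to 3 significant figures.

Unsteady energy balance on the tank contents: M c_p dT/dt = ṁ c_p (T_in − T) + 193.
τ = M/ṁ = 118.67 s; T_ss = T_in + Q̇/(ṁ c_p) = 14.507 °C.
T(t) = T_ss + (T₀ − T_ss) e^(−t/τ). Set T = 18.5:
e^(−t/τ) = (18.5 − 14.507)/(31.5 − 14.507) = 0.23496
t = −118.67 · ln(0.23496) = 171.88 s.

172 s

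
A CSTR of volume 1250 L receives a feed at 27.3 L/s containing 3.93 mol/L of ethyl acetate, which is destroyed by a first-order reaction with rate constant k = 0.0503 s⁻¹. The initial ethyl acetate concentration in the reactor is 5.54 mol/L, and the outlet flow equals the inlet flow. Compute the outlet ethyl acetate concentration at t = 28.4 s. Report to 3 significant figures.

1.75 mol/L

Accumulation = in − out − consumed: V dC/dt = Q C_in − Q C − k V C.
This is linear with rate a = Q/V + k = 0.072140 s⁻¹.
C_ss = Q C_in/(Q + kV) = 1.1898 mol/L; C(t) = C_ss + (C₀ − C_ss) e^(−a t).
C(28.4) = 1.1898 + (4.3502)·e^(−0.072140·28.4) = 1.1898 + (4.3502)·0.12889 = 1.7505 mol/L.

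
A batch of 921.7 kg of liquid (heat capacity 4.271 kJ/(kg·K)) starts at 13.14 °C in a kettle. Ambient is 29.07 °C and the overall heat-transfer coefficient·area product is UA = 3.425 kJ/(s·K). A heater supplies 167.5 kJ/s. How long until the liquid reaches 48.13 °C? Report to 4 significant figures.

891.7 s

First-law balance (no shaft work): M c_p dT/dt = −UA(T − T_amb) + Q̇.
τ = M c_p/UA = 1149.37 s; T_ss = T_amb + Q̇/UA = 29.07 + 167.5/3.425 = 77.9751 °C.
T(t) = T_ss + (T₀ − T_ss)e^(−t/τ); set T = 48.13:
t = −τ ln[(T − T_ss)/(T₀ − T_ss)] = −1149.37 · ln(0.460323) = 891.709 s.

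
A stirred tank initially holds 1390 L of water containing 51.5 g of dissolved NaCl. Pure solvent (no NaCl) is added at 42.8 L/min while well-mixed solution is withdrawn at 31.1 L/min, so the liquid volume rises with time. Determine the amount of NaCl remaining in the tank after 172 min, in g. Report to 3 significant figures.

4.77 g

Total volume: dV/dt = Q_in − Q_out = 11.700 L/min, so V(t) = 1390 + 11.700 t and V(172) = 3402.4 L.
Species balance (pure solvent in): dm/dt = −Q_out · m/V(t).
Separate: dm/m = −Q_out dt/V(t) ⇒ ln(m/m₀) = −(Q_out/(Q_in−Q_out)) ln(V/V₀).
m = m₀ (V₀/V)^(Q_out/(Q_in−Q_out)) = 51.5 × (1390/3402.4)^(2.6581) = 4.7688 g.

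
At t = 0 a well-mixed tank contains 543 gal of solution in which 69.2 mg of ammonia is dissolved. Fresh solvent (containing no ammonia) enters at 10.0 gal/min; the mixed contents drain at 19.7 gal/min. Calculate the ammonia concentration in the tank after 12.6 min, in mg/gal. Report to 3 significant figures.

0.0980 mg/gal

Let m(t) be the amount of ammonia. Volume: V(t) = V₀ + (Q_in − Q_out) t = 543 − 9.7000 t; V(12.6) = 420.78 gal.
No ammonia enters, so dm/dt = −Q_out · (m/V).
dm/m = −Q_out dt/(V₀ − 9.7000 t); integrating gives ln(m/m₀) = −(Q_out/(Q_in−Q_out)) ln(V/V₀).
m = m₀ (V₀/V)^(Q_out/(Q_in−Q_out)) = 69.2 × (543/420.78)^(-2.0309) = 41.228 mg.
C = m/V = 41.228/420.78 = 0.097980 mg/gal.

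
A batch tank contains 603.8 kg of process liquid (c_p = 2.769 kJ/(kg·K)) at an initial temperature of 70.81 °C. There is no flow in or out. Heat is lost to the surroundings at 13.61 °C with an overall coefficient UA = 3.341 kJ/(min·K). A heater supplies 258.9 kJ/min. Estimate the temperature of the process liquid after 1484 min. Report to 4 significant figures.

First-law balance (no shaft work): M c_p dT/dt = −UA(T − T_amb) + Q̇.
dT/dt = (T_ss − T)/τ with T_ss = T_amb + Q̇/UA = 13.61 + 258.9/3.341 = 91.1018 °C, τ = M c_p/UA = 603.8·2.769/3.341 = 500.426 min.
T approaches T_ss exponentially: T(t) = T_ss + (T₀ − T_ss) e^(−t/τ).
T(1484) = 91.1018 + (-20.2918)·0.0515360 = 90.0560 °C.

90.06 °C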